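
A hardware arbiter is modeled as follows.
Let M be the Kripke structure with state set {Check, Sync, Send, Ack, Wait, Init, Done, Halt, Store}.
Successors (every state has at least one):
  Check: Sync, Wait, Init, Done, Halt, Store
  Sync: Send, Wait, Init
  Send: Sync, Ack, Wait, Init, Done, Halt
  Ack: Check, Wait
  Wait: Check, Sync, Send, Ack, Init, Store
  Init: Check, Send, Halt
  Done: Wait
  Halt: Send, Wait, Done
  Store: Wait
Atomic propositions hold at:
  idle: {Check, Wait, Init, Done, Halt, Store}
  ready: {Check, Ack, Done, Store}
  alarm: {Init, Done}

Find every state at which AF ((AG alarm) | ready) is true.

AG alarm: greatest fixpoint, start Z0 = {Init, Done}, keep only states in Sat with every successor in Z. Z1 = ∅; fixed.
Sat(AG alarm) = ∅
Sat((AG alarm) | ready) = {Check, Ack, Done, Store}
AF ((AG alarm) | ready): least fixpoint, start Z0 = {Check, Ack, Done, Store}, add states with every successor in Z. Already a fixed point.
Sat(AF ((AG alarm) | ready)) = {Check, Ack, Done, Store}

{Check, Ack, Done, Store}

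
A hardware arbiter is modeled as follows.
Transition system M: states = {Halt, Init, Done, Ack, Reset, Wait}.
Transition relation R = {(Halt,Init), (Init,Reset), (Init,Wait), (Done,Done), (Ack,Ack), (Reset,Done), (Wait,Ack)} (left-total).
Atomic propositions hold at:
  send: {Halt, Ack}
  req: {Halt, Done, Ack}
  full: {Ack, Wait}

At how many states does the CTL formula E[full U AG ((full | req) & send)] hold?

Sat(full | req) = {Halt, Done, Ack, Wait}
Sat((full | req) & send) = {Halt, Ack}
AG ((full | req) & send): greatest fixpoint, start Z0 = {Halt, Ack}, keep only states in Sat with every successor in Z. Z1 = {Ack}; fixed.
Sat(AG ((full | req) & send)) = {Ack}
E[full U AG ((full | req) & send)]: least fixpoint, start Z0 = Sat(AG ((full | req) & send)) = {Ack}, add states in Sat(full) with some successor in Z. Z1 = {Ack, Wait}; fixed.
Sat(E[full U AG ((full | req) & send)]) = {Ack, Wait}
|Sat(E[full U AG ((full | req) & send)])| = |{Ack, Wait}| = 2.

2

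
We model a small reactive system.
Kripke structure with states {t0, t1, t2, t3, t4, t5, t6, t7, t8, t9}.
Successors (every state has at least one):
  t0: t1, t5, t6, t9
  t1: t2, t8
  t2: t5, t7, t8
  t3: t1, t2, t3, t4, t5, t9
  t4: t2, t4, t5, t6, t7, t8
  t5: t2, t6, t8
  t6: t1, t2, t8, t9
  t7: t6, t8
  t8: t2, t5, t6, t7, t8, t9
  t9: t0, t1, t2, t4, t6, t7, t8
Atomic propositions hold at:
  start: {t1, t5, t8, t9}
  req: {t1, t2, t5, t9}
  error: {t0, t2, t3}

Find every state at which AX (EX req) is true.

Sat(EX req) = {s : some successor in {t1, t2, t5, t9}} = {t0, t1, t2, t3, t4, t5, t6, t8, t9}
Sat(AX (EX req)) = {s : every successor in {t0, t1, t2, t3, t4, t5, t6, t8, t9}} = {t0, t1, t3, t5, t6, t7}

{t0, t1, t3, t5, t6, t7}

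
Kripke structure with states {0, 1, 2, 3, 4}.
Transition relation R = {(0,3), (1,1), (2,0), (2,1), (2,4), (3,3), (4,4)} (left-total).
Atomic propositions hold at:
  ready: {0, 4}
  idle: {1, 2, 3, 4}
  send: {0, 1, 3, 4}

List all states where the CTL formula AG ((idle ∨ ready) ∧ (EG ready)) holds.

Sat(idle ∨ ready) = {0, 1, 2, 3, 4}
EG ready: greatest fixpoint, start Z0 = {0, 4}, keep only states in Sat with some successor in Z. Z1 = {4}; fixed.
Sat(EG ready) = {4}
Sat((idle ∨ ready) ∧ (EG ready)) = {4}
AG ((idle ∨ ready) ∧ (EG ready)): greatest fixpoint, start Z0 = {4}, keep only states in Sat with every successor in Z. Already a fixed point.
Sat(AG ((idle ∨ ready) ∧ (EG ready))) = {4}

{4}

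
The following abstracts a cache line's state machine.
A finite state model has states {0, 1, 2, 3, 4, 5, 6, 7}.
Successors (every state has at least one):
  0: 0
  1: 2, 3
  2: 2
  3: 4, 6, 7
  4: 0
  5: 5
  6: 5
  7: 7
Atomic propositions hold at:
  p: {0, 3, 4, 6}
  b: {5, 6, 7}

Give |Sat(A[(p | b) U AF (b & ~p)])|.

Sat(p | b) = {0, 3, 4, 5, 6, 7}
Sat(~p) = {1, 2, 5, 7}
Sat(b & ~p) = {5, 7}
AF (b & ~p): least fixpoint, start Z0 = {5, 7}, add states with every successor in Z. Z1 = {5, 6, 7}; fixed.
Sat(AF (b & ~p)) = {5, 6, 7}
A[(p | b) U AF (b & ~p)]: least fixpoint, start Z0 = Sat(AF (b & ~p)) = {5, 6, 7}, add states in Sat(p | b) with every successor in Z. Already a fixed point.
Sat(A[(p | b) U AF (b & ~p)]) = {5, 6, 7}
|Sat(A[(p | b) U AF (b & ~p)])| = |{5, 6, 7}| = 3.

3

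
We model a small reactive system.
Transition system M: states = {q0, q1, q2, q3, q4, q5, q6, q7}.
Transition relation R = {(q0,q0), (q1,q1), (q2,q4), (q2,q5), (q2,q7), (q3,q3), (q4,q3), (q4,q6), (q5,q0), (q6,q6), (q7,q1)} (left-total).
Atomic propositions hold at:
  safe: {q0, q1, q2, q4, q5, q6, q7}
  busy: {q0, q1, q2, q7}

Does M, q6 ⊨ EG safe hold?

EG safe: greatest fixpoint, start Z0 = {q0, q1, q2, q4, q5, q6, q7}, keep only states in Sat with some successor in Z. Already a fixed point.
Sat(EG safe) = {q0, q1, q2, q4, q5, q6, q7}
q6 ∈ Sat(EG safe) = {q0, q1, q2, q4, q5, q6, q7}, so the formula holds at q6.

Yes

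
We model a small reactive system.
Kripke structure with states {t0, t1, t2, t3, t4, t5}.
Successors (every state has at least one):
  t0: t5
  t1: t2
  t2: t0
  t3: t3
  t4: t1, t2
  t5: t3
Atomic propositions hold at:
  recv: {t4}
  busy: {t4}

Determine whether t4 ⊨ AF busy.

Yes

AF busy: least fixpoint, start Z0 = {t4}, add states with every successor in Z. Already a fixed point.
Sat(AF busy) = {t4}
t4 ∈ Sat(AF busy) = {t4}, so the formula holds at t4.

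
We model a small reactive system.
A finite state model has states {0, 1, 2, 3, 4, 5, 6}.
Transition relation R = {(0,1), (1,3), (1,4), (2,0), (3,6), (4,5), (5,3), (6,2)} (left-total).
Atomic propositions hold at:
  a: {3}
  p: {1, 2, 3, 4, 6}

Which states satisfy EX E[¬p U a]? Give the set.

{1, 4, 5}

Sat(¬p) = {0, 5}
E[¬p U a]: least fixpoint, start Z0 = Sat(a) = {3}, add states in Sat(¬p) with some successor in Z. Z1 = {3, 5}; fixed.
Sat(E[¬p U a]) = {3, 5}
Sat(EX E[¬p U a]) = {s : some successor in {3, 5}} = {1, 4, 5}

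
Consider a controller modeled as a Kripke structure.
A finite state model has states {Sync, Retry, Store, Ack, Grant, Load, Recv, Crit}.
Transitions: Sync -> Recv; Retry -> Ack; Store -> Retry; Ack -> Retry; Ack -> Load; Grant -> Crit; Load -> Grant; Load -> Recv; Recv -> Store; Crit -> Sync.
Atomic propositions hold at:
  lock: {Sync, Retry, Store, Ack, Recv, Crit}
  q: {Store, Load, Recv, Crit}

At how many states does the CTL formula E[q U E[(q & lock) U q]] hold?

4

Sat(q & lock) = {Store, Recv, Crit}
E[(q & lock) U q]: least fixpoint, start Z0 = Sat(q) = {Store, Load, Recv, Crit}, add states in Sat(q & lock) with some successor in Z. Already a fixed point.
Sat(E[(q & lock) U q]) = {Store, Load, Recv, Crit}
E[q U E[(q & lock) U q]]: least fixpoint, start Z0 = Sat(E[(q & lock) U q]) = {Store, Load, Recv, Crit}, add states in Sat(q) with some successor in Z. Already a fixed point.
Sat(E[q U E[(q & lock) U q]]) = {Store, Load, Recv, Crit}
|Sat(E[q U E[(q & lock) U q]])| = |{Store, Load, Recv, Crit}| = 4.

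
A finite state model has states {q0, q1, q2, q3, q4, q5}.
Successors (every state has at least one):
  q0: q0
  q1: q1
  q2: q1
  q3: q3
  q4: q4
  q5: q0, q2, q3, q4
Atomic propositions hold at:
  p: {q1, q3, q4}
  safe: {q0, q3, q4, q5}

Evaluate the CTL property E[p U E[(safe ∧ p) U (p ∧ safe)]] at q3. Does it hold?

Sat(safe ∧ p) = {q3, q4}
Sat(p ∧ safe) = {q3, q4}
E[(safe ∧ p) U (p ∧ safe)]: least fixpoint, start Z0 = Sat((p ∧ safe)) = {q3, q4}, add states in Sat(safe ∧ p) with some successor in Z. Already a fixed point.
Sat(E[(safe ∧ p) U (p ∧ safe)]) = {q3, q4}
E[p U E[(safe ∧ p) U (p ∧ safe)]]: least fixpoint, start Z0 = Sat(E[(safe ∧ p) U (p ∧ safe)]) = {q3, q4}, add states in Sat(p) with some successor in Z. Already a fixed point.
Sat(E[p U E[(safe ∧ p) U (p ∧ safe)]]) = {q3, q4}
q3 ∈ Sat(E[p U E[(safe ∧ p) U (p ∧ safe)]]) = {q3, q4}, so the formula holds at q3.

Yes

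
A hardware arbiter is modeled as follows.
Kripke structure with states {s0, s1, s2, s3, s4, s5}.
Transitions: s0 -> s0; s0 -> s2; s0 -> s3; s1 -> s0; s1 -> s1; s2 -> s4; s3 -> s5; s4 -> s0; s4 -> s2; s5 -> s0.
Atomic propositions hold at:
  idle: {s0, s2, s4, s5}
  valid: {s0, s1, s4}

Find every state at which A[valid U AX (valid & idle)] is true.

Sat(valid & idle) = {s0, s4}
Sat(AX (valid & idle)) = {s : every successor in {s0, s4}} = {s2, s5}
A[valid U AX (valid & idle)]: least fixpoint, start Z0 = Sat(AX (valid & idle)) = {s2, s5}, add states in Sat(valid) with every successor in Z. Already a fixed point.
Sat(A[valid U AX (valid & idle)]) = {s2, s5}

{s2, s5}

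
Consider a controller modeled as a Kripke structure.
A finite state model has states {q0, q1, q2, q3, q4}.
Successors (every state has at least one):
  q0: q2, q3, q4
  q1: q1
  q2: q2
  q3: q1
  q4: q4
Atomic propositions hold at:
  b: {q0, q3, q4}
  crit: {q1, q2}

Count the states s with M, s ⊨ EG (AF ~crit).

2

Sat(~crit) = {q0, q3, q4}
AF ~crit: least fixpoint, start Z0 = {q0, q3, q4}, add states with every successor in Z. Already a fixed point.
Sat(AF ~crit) = {q0, q3, q4}
EG (AF ~crit): greatest fixpoint, start Z0 = {q0, q3, q4}, keep only states in Sat with some successor in Z. Z1 = {q0, q4}; fixed.
Sat(EG (AF ~crit)) = {q0, q4}
|Sat(EG (AF ~crit))| = |{q0, q4}| = 2.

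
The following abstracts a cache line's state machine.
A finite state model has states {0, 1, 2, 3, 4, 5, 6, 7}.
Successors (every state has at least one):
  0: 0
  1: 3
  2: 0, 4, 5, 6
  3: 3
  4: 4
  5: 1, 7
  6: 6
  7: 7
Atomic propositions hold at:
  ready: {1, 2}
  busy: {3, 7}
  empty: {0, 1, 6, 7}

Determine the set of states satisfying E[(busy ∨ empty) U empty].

{0, 1, 6, 7}

Sat(busy ∨ empty) = {0, 1, 3, 6, 7}
E[(busy ∨ empty) U empty]: least fixpoint, start Z0 = Sat(empty) = {0, 1, 6, 7}, add states in Sat(busy ∨ empty) with some successor in Z. Already a fixed point.
Sat(E[(busy ∨ empty) U empty]) = {0, 1, 6, 7}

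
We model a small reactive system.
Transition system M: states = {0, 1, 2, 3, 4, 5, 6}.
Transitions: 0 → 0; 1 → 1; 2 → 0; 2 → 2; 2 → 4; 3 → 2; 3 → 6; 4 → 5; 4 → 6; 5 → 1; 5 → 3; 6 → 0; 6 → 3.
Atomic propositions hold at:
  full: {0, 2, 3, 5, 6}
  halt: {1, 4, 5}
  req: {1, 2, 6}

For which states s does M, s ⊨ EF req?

EF req: least fixpoint, start Z0 = {1, 2, 6}, add states with some successor in Z. Z1 = {1, 2, 3, 4, 5, 6}; fixed.
Sat(EF req) = {1, 2, 3, 4, 5, 6}

{1, 2, 3, 4, 5, 6}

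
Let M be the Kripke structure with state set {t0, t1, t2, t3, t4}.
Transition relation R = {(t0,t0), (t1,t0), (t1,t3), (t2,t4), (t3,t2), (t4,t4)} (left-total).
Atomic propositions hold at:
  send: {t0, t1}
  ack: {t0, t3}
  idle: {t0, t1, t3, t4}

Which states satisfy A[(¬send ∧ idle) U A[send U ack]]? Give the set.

Sat(¬send) = {t2, t3, t4}
Sat(¬send ∧ idle) = {t3, t4}
A[send U ack]: least fixpoint, start Z0 = Sat(ack) = {t0, t3}, add states in Sat(send) with every successor in Z. Z1 = {t0, t1, t3}; fixed.
Sat(A[send U ack]) = {t0, t1, t3}
A[(¬send ∧ idle) U A[send U ack]]: least fixpoint, start Z0 = Sat(A[send U ack]) = {t0, t1, t3}, add states in Sat(¬send ∧ idle) with every successor in Z. Already a fixed point.
Sat(A[(¬send ∧ idle) U A[send U ack]]) = {t0, t1, t3}

{t0, t1, t3}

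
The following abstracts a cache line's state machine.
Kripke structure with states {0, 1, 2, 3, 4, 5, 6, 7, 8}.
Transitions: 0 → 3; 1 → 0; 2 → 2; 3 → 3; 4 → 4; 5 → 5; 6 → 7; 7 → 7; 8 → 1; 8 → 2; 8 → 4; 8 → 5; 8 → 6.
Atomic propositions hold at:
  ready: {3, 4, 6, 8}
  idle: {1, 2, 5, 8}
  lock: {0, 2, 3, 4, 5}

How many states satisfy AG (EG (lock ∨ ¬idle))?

Sat(¬idle) = {0, 3, 4, 6, 7}
Sat(lock ∨ ¬idle) = {0, 2, 3, 4, 5, 6, 7}
EG (lock ∨ ¬idle): greatest fixpoint, start Z0 = {0, 2, 3, 4, 5, 6, 7}, keep only states in Sat with some successor in Z. Already a fixed point.
Sat(EG (lock ∨ ¬idle)) = {0, 2, 3, 4, 5, 6, 7}
AG (EG (lock ∨ ¬idle)): greatest fixpoint, start Z0 = {0, 2, 3, 4, 5, 6, 7}, keep only states in Sat with every successor in Z. Already a fixed point.
Sat(AG (EG (lock ∨ ¬idle))) = {0, 2, 3, 4, 5, 6, 7}
|Sat(AG (EG (lock ∨ ¬idle)))| = |{0, 2, 3, 4, 5, 6, 7}| = 7.

7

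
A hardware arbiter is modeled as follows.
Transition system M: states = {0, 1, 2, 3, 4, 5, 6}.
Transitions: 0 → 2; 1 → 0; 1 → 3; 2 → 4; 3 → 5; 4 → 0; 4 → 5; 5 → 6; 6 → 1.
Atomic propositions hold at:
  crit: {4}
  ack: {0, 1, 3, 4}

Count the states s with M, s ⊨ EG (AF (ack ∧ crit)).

3

Sat(ack ∧ crit) = {4}
AF (ack ∧ crit): least fixpoint, start Z0 = {4}, add states with every successor in Z. Z1 = {2, 4}; Z2 = {0, 2, 4}; fixed.
Sat(AF (ack ∧ crit)) = {0, 2, 4}
EG (AF (ack ∧ crit)): greatest fixpoint, start Z0 = {0, 2, 4}, keep only states in Sat with some successor in Z. Already a fixed point.
Sat(EG (AF (ack ∧ crit))) = {0, 2, 4}
|Sat(EG (AF (ack ∧ crit)))| = |{0, 2, 4}| = 3.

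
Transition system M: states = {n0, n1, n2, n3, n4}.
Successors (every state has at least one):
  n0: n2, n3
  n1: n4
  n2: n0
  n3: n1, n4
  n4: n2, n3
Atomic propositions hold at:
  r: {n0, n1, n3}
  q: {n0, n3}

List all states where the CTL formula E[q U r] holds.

E[q U r]: least fixpoint, start Z0 = Sat(r) = {n0, n1, n3}, add states in Sat(q) with some successor in Z. Already a fixed point.
Sat(E[q U r]) = {n0, n1, n3}

{n0, n1, n3}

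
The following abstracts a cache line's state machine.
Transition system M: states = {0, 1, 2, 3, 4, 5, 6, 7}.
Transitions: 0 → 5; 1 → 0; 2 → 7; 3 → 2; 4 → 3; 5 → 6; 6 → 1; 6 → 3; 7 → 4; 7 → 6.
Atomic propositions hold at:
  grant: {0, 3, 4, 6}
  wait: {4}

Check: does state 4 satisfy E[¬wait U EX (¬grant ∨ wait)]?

Sat(¬wait) = {0, 1, 2, 3, 5, 6, 7}
Sat(¬grant) = {1, 2, 5, 7}
Sat(¬grant ∨ wait) = {1, 2, 4, 5, 7}
Sat(EX (¬grant ∨ wait)) = {s : some successor in {1, 2, 4, 5, 7}} = {0, 2, 3, 6, 7}
E[¬wait U EX (¬grant ∨ wait)]: least fixpoint, start Z0 = Sat(EX (¬grant ∨ wait)) = {0, 2, 3, 6, 7}, add states in Sat(¬wait) with some successor in Z. Z1 = {0, 1, 2, 3, 5, 6, 7}; fixed.
Sat(E[¬wait U EX (¬grant ∨ wait)]) = {0, 1, 2, 3, 5, 6, 7}
4 ∉ Sat(E[¬wait U EX (¬grant ∨ wait)]) = {0, 1, 2, 3, 5, 6, 7}, so the formula does not hold at 4.

No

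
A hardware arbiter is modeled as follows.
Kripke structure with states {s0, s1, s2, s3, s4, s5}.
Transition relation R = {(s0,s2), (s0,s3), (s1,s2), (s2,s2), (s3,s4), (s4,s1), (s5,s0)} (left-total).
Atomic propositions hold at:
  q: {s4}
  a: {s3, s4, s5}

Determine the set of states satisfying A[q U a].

A[q U a]: least fixpoint, start Z0 = Sat(a) = {s3, s4, s5}, add states in Sat(q) with every successor in Z. Already a fixed point.
Sat(A[q U a]) = {s3, s4, s5}

{s3, s4, s5}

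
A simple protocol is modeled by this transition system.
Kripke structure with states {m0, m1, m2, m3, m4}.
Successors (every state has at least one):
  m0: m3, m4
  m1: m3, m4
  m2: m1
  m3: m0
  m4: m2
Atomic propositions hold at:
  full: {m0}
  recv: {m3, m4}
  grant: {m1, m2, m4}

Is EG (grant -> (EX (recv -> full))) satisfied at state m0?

Yes

Sat(recv -> full) = {m0, m1, m2}
Sat(EX (recv -> full)) = {s : some successor in {m0, m1, m2}} = {m2, m3, m4}
Sat(grant -> (EX (recv -> full))) = {m0, m2, m3, m4}
EG (grant -> (EX (recv -> full))): greatest fixpoint, start Z0 = {m0, m2, m3, m4}, keep only states in Sat with some successor in Z. Z1 = {m0, m3, m4}; Z2 = {m0, m3}; fixed.
Sat(EG (grant -> (EX (recv -> full)))) = {m0, m3}
m0 ∈ Sat(EG (grant -> (EX (recv -> full)))) = {m0, m3}, so the formula holds at m0.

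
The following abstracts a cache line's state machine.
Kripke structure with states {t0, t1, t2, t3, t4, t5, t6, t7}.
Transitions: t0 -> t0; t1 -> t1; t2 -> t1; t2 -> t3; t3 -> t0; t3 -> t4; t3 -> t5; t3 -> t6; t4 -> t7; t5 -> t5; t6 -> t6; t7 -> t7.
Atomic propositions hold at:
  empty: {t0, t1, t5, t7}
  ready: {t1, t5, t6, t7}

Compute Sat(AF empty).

AF empty: least fixpoint, start Z0 = {t0, t1, t5, t7}, add states with every successor in Z. Z1 = {t0, t1, t4, t5, t7}; fixed.
Sat(AF empty) = {t0, t1, t4, t5, t7}

{t0, t1, t4, t5, t7}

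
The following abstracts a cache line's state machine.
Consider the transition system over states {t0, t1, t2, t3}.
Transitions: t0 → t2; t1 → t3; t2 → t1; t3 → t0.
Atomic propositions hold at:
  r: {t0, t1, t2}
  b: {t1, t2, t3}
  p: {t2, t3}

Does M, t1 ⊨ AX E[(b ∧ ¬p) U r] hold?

Sat(¬p) = {t0, t1}
Sat(b ∧ ¬p) = {t1}
E[(b ∧ ¬p) U r]: least fixpoint, start Z0 = Sat(r) = {t0, t1, t2}, add states in Sat(b ∧ ¬p) with some successor in Z. Already a fixed point.
Sat(E[(b ∧ ¬p) U r]) = {t0, t1, t2}
Sat(AX E[(b ∧ ¬p) U r]) = {s : every successor in {t0, t1, t2}} = {t0, t2, t3}
t1 ∉ Sat(AX E[(b ∧ ¬p) U r]) = {t0, t2, t3}, so the formula does not hold at t1.

No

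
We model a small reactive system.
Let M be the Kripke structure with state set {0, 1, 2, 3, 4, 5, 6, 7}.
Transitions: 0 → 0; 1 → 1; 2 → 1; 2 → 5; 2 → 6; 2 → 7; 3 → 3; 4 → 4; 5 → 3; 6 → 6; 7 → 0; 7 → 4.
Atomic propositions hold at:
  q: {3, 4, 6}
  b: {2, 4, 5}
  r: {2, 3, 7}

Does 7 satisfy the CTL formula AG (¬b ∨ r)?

No

Sat(¬b) = {0, 1, 3, 6, 7}
Sat(¬b ∨ r) = {0, 1, 2, 3, 6, 7}
AG (¬b ∨ r): greatest fixpoint, start Z0 = {0, 1, 2, 3, 6, 7}, keep only states in Sat with every successor in Z. Z1 = {0, 1, 3, 6}; fixed.
Sat(AG (¬b ∨ r)) = {0, 1, 3, 6}
7 ∉ Sat(AG (¬b ∨ r)) = {0, 1, 3, 6}, so the formula does not hold at 7.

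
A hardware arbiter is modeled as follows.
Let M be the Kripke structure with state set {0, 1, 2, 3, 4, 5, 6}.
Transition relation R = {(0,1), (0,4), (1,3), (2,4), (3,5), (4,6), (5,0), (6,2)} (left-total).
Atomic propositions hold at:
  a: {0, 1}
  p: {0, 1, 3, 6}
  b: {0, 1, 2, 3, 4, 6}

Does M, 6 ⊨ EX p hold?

No

Sat(EX p) = {s : some successor in {0, 1, 3, 6}} = {0, 1, 4, 5}
6 ∉ Sat(EX p) = {0, 1, 4, 5}, so the formula does not hold at 6.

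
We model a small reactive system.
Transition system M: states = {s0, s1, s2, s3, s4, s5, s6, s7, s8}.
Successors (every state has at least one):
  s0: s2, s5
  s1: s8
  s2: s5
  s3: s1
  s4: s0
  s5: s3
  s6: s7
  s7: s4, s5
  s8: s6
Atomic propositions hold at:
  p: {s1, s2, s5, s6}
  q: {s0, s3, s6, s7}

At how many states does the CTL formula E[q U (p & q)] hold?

1

Sat(p & q) = {s6}
E[q U (p & q)]: least fixpoint, start Z0 = Sat((p & q)) = {s6}, add states in Sat(q) with some successor in Z. Already a fixed point.
Sat(E[q U (p & q)]) = {s6}
|Sat(E[q U (p & q)])| = |{s6}| = 1.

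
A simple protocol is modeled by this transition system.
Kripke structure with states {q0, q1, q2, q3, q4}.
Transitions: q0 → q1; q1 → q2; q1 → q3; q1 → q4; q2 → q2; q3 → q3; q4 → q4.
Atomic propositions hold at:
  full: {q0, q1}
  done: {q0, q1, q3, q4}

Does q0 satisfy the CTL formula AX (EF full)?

EF full: least fixpoint, start Z0 = {q0, q1}, add states with some successor in Z. Already a fixed point.
Sat(EF full) = {q0, q1}
Sat(AX (EF full)) = {s : every successor in {q0, q1}} = {q0}
q0 ∈ Sat(AX (EF full)) = {q0}, so the formula holds at q0.

Yes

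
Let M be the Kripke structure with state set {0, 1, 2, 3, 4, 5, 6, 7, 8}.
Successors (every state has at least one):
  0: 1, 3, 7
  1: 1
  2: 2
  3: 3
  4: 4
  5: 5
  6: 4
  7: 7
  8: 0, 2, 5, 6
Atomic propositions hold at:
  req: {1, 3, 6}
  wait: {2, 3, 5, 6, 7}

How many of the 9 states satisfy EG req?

EG req: greatest fixpoint, start Z0 = {1, 3, 6}, keep only states in Sat with some successor in Z. Z1 = {1, 3}; fixed.
Sat(EG req) = {1, 3}
|Sat(EG req)| = |{1, 3}| = 2.

2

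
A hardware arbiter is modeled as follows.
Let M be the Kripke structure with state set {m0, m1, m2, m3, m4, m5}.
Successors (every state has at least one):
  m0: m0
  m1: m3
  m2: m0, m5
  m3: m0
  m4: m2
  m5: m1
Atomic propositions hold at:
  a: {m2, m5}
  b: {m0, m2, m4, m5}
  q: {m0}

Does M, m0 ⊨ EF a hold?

No

EF a: least fixpoint, start Z0 = {m2, m5}, add states with some successor in Z. Z1 = {m2, m4, m5}; fixed.
Sat(EF a) = {m2, m4, m5}
m0 ∉ Sat(EF a) = {m2, m4, m5}, so the formula does not hold at m0.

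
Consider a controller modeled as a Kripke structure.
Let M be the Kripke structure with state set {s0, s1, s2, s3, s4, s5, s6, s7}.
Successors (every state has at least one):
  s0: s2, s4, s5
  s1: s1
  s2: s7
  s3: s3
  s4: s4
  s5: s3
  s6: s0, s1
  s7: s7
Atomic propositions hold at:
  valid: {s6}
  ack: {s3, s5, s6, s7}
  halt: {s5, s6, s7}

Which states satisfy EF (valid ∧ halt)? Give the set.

Sat(valid ∧ halt) = {s6}
EF (valid ∧ halt): least fixpoint, start Z0 = {s6}, add states with some successor in Z. Already a fixed point.
Sat(EF (valid ∧ halt)) = {s6}

{s6}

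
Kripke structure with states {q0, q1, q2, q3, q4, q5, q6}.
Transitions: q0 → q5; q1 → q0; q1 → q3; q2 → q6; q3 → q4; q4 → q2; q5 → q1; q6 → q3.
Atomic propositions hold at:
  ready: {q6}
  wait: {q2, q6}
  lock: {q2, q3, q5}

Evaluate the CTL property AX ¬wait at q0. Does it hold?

Yes

Sat(¬wait) = {q0, q1, q3, q4, q5}
Sat(AX ¬wait) = {s : every successor in {q0, q1, q3, q4, q5}} = {q0, q1, q3, q5, q6}
q0 ∈ Sat(AX ¬wait) = {q0, q1, q3, q5, q6}, so the formula holds at q0.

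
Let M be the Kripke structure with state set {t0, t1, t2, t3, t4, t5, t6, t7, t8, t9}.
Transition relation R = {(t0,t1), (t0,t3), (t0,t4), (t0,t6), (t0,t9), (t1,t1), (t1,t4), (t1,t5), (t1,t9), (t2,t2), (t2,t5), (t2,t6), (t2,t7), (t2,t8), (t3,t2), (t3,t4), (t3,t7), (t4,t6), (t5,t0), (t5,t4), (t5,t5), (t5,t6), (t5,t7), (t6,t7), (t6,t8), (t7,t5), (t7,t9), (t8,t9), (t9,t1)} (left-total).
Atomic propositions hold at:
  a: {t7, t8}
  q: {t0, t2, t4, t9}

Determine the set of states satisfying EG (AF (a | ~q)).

Sat(~q) = {t1, t3, t5, t6, t7, t8}
Sat(a | ~q) = {t1, t3, t5, t6, t7, t8}
AF (a | ~q): least fixpoint, start Z0 = {t1, t3, t5, t6, t7, t8}, add states with every successor in Z. Z1 = {t1, t3, t4, t5, t6, t7, t8, t9}; Z2 = {t0, t1, t3, t4, t5, t6, t7, t8, t9}; fixed.
Sat(AF (a | ~q)) = {t0, t1, t3, t4, t5, t6, t7, t8, t9}
EG (AF (a | ~q)): greatest fixpoint, start Z0 = {t0, t1, t3, t4, t5, t6, t7, t8, t9}, keep only states in Sat with some successor in Z. Already a fixed point.
Sat(EG (AF (a | ~q))) = {t0, t1, t3, t4, t5, t6, t7, t8, t9}

{t0, t1, t3, t4, t5, t6, t7, t8, t9}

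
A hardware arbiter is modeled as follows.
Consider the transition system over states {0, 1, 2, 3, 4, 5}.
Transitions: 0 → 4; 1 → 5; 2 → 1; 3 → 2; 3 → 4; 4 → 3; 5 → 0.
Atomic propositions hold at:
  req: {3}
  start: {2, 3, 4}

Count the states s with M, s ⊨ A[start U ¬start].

4

Sat(¬start) = {0, 1, 5}
A[start U ¬start]: least fixpoint, start Z0 = Sat(¬start) = {0, 1, 5}, add states in Sat(start) with every successor in Z. Z1 = {0, 1, 2, 5}; fixed.
Sat(A[start U ¬start]) = {0, 1, 2, 5}
|Sat(A[start U ¬start])| = |{0, 1, 2, 5}| = 4.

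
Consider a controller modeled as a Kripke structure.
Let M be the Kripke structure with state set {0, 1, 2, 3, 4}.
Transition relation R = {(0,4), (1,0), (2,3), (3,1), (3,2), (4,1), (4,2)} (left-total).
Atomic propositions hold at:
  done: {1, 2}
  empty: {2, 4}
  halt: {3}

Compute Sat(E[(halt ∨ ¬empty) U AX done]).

{0, 1, 3, 4}

Sat(¬empty) = {0, 1, 3}
Sat(halt ∨ ¬empty) = {0, 1, 3}
Sat(AX done) = {s : every successor in {1, 2}} = {3, 4}
E[(halt ∨ ¬empty) U AX done]: least fixpoint, start Z0 = Sat(AX done) = {3, 4}, add states in Sat(halt ∨ ¬empty) with some successor in Z. Z1 = {0, 3, 4}; Z2 = {0, 1, 3, 4}; fixed.
Sat(E[(halt ∨ ¬empty) U AX done]) = {0, 1, 3, 4}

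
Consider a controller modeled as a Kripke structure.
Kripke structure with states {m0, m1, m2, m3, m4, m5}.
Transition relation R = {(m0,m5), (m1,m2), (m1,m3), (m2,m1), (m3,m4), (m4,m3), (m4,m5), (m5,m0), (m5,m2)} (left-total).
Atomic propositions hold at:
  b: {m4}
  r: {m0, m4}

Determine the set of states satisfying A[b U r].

A[b U r]: least fixpoint, start Z0 = Sat(r) = {m0, m4}, add states in Sat(b) with every successor in Z. Already a fixed point.
Sat(A[b U r]) = {m0, m4}

{m0, m4}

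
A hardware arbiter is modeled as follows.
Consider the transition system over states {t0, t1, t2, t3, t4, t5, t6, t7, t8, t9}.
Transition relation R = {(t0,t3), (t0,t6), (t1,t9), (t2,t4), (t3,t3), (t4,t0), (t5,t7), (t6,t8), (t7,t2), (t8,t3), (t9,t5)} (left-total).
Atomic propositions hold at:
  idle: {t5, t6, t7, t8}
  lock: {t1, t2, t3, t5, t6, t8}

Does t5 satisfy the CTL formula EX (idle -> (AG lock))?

No

AG lock: greatest fixpoint, start Z0 = {t1, t2, t3, t5, t6, t8}, keep only states in Sat with every successor in Z. Z1 = {t3, t6, t8}; fixed.
Sat(AG lock) = {t3, t6, t8}
Sat(idle -> (AG lock)) = {t0, t1, t2, t3, t4, t6, t8, t9}
Sat(EX (idle -> (AG lock))) = {s : some successor in {t0, t1, t2, t3, t4, t6, t8, t9}} = {t0, t1, t2, t3, t4, t6, t7, t8}
t5 ∉ Sat(EX (idle -> (AG lock))) = {t0, t1, t2, t3, t4, t6, t7, t8}, so the formula does not hold at t5.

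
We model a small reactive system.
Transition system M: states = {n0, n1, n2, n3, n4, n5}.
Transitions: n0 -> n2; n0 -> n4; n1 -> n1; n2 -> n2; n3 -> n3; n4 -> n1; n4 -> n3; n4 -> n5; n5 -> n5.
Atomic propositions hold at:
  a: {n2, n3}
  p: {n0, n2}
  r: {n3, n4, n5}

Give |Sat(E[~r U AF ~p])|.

5

Sat(~r) = {n0, n1, n2}
Sat(~p) = {n1, n3, n4, n5}
AF ~p: least fixpoint, start Z0 = {n1, n3, n4, n5}, add states with every successor in Z. Already a fixed point.
Sat(AF ~p) = {n1, n3, n4, n5}
E[~r U AF ~p]: least fixpoint, start Z0 = Sat(AF ~p) = {n1, n3, n4, n5}, add states in Sat(~r) with some successor in Z. Z1 = {n0, n1, n3, n4, n5}; fixed.
Sat(E[~r U AF ~p]) = {n0, n1, n3, n4, n5}
|Sat(E[~r U AF ~p])| = |{n0, n1, n3, n4, n5}| = 5.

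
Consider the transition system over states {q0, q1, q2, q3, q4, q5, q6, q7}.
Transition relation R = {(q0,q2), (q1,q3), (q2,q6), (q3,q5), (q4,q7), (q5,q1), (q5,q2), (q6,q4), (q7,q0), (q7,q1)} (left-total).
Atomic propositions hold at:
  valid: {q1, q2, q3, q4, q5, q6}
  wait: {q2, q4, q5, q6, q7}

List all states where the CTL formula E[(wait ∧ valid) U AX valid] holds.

Sat(wait ∧ valid) = {q2, q4, q5, q6}
Sat(AX valid) = {s : every successor in {q1, q2, q3, q4, q5, q6}} = {q0, q1, q2, q3, q5, q6}
E[(wait ∧ valid) U AX valid]: least fixpoint, start Z0 = Sat(AX valid) = {q0, q1, q2, q3, q5, q6}, add states in Sat(wait ∧ valid) with some successor in Z. Already a fixed point.
Sat(E[(wait ∧ valid) U AX valid]) = {q0, q1, q2, q3, q5, q6}

{q0, q1, q2, q3, q5, q6}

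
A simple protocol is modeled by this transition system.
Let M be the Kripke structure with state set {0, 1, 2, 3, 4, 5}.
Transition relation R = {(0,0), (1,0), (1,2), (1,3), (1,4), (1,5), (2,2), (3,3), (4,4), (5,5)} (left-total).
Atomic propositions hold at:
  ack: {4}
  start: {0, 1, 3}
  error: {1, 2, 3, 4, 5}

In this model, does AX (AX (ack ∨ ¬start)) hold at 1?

Sat(¬start) = {2, 4, 5}
Sat(ack ∨ ¬start) = {2, 4, 5}
Sat(AX (ack ∨ ¬start)) = {s : every successor in {2, 4, 5}} = {2, 4, 5}
Sat(AX (AX (ack ∨ ¬start))) = {s : every successor in {2, 4, 5}} = {2, 4, 5}
1 ∉ Sat(AX (AX (ack ∨ ¬start))) = {2, 4, 5}, so the formula does not hold at 1.

No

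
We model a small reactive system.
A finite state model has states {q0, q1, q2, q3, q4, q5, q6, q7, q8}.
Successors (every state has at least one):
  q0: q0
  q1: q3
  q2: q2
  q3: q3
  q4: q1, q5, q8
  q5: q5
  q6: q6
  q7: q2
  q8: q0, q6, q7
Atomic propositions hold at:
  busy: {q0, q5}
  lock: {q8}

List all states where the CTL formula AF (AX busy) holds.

{q0, q5}

Sat(AX busy) = {s : every successor in {q0, q5}} = {q0, q5}
AF (AX busy): least fixpoint, start Z0 = {q0, q5}, add states with every successor in Z. Already a fixed point.
Sat(AF (AX busy)) = {q0, q5}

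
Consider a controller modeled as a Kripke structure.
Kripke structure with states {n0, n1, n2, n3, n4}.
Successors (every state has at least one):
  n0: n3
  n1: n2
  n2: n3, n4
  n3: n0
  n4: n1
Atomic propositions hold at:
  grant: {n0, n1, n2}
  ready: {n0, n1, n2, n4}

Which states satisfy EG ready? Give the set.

EG ready: greatest fixpoint, start Z0 = {n0, n1, n2, n4}, keep only states in Sat with some successor in Z. Z1 = {n1, n2, n4}; fixed.
Sat(EG ready) = {n1, n2, n4}

{n1, n2, n4}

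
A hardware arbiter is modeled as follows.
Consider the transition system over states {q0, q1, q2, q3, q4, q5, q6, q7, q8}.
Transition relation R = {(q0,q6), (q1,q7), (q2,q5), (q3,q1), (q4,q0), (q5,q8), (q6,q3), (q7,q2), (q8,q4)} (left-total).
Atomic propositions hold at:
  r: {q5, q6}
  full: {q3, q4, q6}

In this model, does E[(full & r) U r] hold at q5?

Sat(full & r) = {q6}
E[(full & r) U r]: least fixpoint, start Z0 = Sat(r) = {q5, q6}, add states in Sat(full & r) with some successor in Z. Already a fixed point.
Sat(E[(full & r) U r]) = {q5, q6}
q5 ∈ Sat(E[(full & r) U r]) = {q5, q6}, so the formula holds at q5.

Yes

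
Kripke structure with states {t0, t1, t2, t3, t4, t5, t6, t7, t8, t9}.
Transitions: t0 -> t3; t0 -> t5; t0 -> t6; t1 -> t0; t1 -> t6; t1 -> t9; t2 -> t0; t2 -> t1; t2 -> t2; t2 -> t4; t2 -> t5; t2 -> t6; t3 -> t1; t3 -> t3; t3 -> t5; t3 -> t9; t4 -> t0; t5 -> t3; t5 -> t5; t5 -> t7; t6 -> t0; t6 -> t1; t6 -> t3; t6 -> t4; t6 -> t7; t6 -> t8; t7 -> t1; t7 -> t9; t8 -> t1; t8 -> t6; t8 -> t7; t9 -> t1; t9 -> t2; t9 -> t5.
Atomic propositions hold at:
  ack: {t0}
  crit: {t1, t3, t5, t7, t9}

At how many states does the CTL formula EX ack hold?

Sat(EX ack) = {s : some successor in {t0}} = {t1, t2, t4, t6}
|Sat(EX ack)| = |{t1, t2, t4, t6}| = 4.

4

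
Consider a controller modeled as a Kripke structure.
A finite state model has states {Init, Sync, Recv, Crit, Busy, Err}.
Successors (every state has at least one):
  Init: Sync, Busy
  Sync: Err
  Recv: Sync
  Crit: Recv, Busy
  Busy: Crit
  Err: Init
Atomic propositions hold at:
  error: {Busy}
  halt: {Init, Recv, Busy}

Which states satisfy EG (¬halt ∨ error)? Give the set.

Sat(¬halt) = {Sync, Crit, Err}
Sat(¬halt ∨ error) = {Sync, Crit, Busy, Err}
EG (¬halt ∨ error): greatest fixpoint, start Z0 = {Sync, Crit, Busy, Err}, keep only states in Sat with some successor in Z. Z1 = {Sync, Crit, Busy}; Z2 = {Crit, Busy}; fixed.
Sat(EG (¬halt ∨ error)) = {Crit, Busy}

{Crit, Busy}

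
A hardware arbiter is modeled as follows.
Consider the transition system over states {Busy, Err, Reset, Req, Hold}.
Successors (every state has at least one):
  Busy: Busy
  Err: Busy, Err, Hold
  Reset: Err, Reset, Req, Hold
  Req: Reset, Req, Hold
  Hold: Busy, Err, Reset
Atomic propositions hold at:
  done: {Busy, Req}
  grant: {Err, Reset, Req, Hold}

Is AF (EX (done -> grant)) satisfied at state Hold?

Sat(done -> grant) = {Err, Reset, Req, Hold}
Sat(EX (done -> grant)) = {s : some successor in {Err, Reset, Req, Hold}} = {Err, Reset, Req, Hold}
AF (EX (done -> grant)): least fixpoint, start Z0 = {Err, Reset, Req, Hold}, add states with every successor in Z. Already a fixed point.
Sat(AF (EX (done -> grant))) = {Err, Reset, Req, Hold}
Hold ∈ Sat(AF (EX (done -> grant))) = {Err, Reset, Req, Hold}, so the formula holds at Hold.

Yes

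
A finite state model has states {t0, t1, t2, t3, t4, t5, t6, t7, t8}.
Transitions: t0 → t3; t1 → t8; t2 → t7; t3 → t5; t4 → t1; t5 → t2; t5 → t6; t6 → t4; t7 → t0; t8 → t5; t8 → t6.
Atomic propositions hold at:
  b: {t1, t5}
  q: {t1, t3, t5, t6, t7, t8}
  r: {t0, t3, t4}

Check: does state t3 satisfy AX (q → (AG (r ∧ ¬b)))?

Sat(¬b) = {t0, t2, t3, t4, t6, t7, t8}
Sat(r ∧ ¬b) = {t0, t3, t4}
AG (r ∧ ¬b): greatest fixpoint, start Z0 = {t0, t3, t4}, keep only states in Sat with every successor in Z. Z1 = {t0}; Z2 = ∅; fixed.
Sat(AG (r ∧ ¬b)) = ∅
Sat(q → (AG (r ∧ ¬b))) = {t0, t2, t4}
Sat(AX (q → (AG (r ∧ ¬b)))) = {s : every successor in {t0, t2, t4}} = {t6, t7}
t3 ∉ Sat(AX (q → (AG (r ∧ ¬b)))) = {t6, t7}, so the formula does not hold at t3.

No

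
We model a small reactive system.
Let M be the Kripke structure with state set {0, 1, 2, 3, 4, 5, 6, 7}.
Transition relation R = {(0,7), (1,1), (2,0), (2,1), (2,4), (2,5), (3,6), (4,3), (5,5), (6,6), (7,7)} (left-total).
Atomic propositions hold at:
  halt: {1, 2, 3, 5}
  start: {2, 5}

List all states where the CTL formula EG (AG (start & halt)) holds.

{5}

Sat(start & halt) = {2, 5}
AG (start & halt): greatest fixpoint, start Z0 = {2, 5}, keep only states in Sat with every successor in Z. Z1 = {5}; fixed.
Sat(AG (start & halt)) = {5}
EG (AG (start & halt)): greatest fixpoint, start Z0 = {5}, keep only states in Sat with some successor in Z. Already a fixed point.
Sat(EG (AG (start & halt))) = {5}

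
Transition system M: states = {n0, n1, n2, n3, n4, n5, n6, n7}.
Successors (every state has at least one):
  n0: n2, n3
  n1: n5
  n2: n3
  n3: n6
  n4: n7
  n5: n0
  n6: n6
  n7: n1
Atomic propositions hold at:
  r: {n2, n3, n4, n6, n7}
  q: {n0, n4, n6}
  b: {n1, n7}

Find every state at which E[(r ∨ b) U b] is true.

{n1, n4, n7}

Sat(r ∨ b) = {n1, n2, n3, n4, n6, n7}
E[(r ∨ b) U b]: least fixpoint, start Z0 = Sat(b) = {n1, n7}, add states in Sat(r ∨ b) with some successor in Z. Z1 = {n1, n4, n7}; fixed.
Sat(E[(r ∨ b) U b]) = {n1, n4, n7}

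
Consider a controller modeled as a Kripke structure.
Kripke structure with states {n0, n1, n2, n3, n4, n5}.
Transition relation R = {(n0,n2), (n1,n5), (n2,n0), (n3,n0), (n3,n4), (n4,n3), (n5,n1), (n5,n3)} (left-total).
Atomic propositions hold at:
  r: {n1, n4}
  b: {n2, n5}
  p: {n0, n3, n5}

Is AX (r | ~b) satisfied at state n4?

Yes

Sat(~b) = {n0, n1, n3, n4}
Sat(r | ~b) = {n0, n1, n3, n4}
Sat(AX (r | ~b)) = {s : every successor in {n0, n1, n3, n4}} = {n2, n3, n4, n5}
n4 ∈ Sat(AX (r | ~b)) = {n2, n3, n4, n5}, so the formula holds at n4.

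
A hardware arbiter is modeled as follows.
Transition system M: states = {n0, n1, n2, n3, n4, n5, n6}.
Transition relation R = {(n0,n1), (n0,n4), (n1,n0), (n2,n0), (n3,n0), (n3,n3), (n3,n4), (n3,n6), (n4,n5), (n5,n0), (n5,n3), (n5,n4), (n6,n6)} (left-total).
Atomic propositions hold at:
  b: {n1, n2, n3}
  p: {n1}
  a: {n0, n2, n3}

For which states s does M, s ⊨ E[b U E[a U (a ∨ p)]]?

{n0, n1, n2, n3}

Sat(a ∨ p) = {n0, n1, n2, n3}
E[a U (a ∨ p)]: least fixpoint, start Z0 = Sat((a ∨ p)) = {n0, n1, n2, n3}, add states in Sat(a) with some successor in Z. Already a fixed point.
Sat(E[a U (a ∨ p)]) = {n0, n1, n2, n3}
E[b U E[a U (a ∨ p)]]: least fixpoint, start Z0 = Sat(E[a U (a ∨ p)]) = {n0, n1, n2, n3}, add states in Sat(b) with some successor in Z. Already a fixed point.
Sat(E[b U E[a U (a ∨ p)]]) = {n0, n1, n2, n3}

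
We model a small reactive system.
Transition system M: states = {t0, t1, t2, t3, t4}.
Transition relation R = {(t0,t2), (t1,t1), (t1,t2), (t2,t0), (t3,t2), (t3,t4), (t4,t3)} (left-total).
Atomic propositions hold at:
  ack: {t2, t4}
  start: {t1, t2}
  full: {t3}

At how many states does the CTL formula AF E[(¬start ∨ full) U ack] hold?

Sat(¬start) = {t0, t3, t4}
Sat(¬start ∨ full) = {t0, t3, t4}
E[(¬start ∨ full) U ack]: least fixpoint, start Z0 = Sat(ack) = {t2, t4}, add states in Sat(¬start ∨ full) with some successor in Z. Z1 = {t0, t2, t3, t4}; fixed.
Sat(E[(¬start ∨ full) U ack]) = {t0, t2, t3, t4}
AF E[(¬start ∨ full) U ack]: least fixpoint, start Z0 = {t0, t2, t3, t4}, add states with every successor in Z. Already a fixed point.
Sat(AF E[(¬start ∨ full) U ack]) = {t0, t2, t3, t4}
|Sat(AF E[(¬start ∨ full) U ack])| = |{t0, t2, t3, t4}| = 4.

4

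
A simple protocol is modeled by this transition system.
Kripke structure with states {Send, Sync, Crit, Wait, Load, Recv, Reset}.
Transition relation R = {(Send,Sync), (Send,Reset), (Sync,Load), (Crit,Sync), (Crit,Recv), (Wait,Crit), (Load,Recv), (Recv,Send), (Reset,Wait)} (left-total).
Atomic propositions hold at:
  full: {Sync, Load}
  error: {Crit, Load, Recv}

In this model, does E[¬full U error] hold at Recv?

Yes

Sat(¬full) = {Send, Crit, Wait, Recv, Reset}
E[¬full U error]: least fixpoint, start Z0 = Sat(error) = {Crit, Load, Recv}, add states in Sat(¬full) with some successor in Z. Z1 = {Crit, Wait, Load, Recv}; Z2 = {Crit, Wait, Load, Recv, Reset}; Z3 = {Send, Crit, Wait, Load, Recv, Reset}; fixed.
Sat(E[¬full U error]) = {Send, Crit, Wait, Load, Recv, Reset}
Recv ∈ Sat(E[¬full U error]) = {Send, Crit, Wait, Load, Recv, Reset}, so the formula holds at Recv.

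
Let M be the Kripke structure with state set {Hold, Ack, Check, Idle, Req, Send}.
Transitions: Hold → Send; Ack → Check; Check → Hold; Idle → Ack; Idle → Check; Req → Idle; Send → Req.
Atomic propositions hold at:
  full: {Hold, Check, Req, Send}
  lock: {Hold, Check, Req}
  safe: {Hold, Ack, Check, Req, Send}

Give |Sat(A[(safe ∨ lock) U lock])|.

Sat(safe ∨ lock) = {Hold, Ack, Check, Req, Send}
A[(safe ∨ lock) U lock]: least fixpoint, start Z0 = Sat(lock) = {Hold, Check, Req}, add states in Sat(safe ∨ lock) with every successor in Z. Z1 = {Hold, Ack, Check, Req, Send}; fixed.
Sat(A[(safe ∨ lock) U lock]) = {Hold, Ack, Check, Req, Send}
|Sat(A[(safe ∨ lock) U lock])| = |{Hold, Ack, Check, Req, Send}| = 5.

5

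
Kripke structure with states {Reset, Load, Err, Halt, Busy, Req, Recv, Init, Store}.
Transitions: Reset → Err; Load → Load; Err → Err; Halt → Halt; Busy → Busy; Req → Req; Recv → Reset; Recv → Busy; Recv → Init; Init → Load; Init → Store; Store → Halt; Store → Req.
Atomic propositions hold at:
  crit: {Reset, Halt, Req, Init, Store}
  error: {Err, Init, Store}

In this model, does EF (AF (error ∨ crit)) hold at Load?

No

Sat(error ∨ crit) = {Reset, Err, Halt, Req, Init, Store}
AF (error ∨ crit): least fixpoint, start Z0 = {Reset, Err, Halt, Req, Init, Store}, add states with every successor in Z. Already a fixed point.
Sat(AF (error ∨ crit)) = {Reset, Err, Halt, Req, Init, Store}
EF (AF (error ∨ crit)): least fixpoint, start Z0 = {Reset, Err, Halt, Req, Init, Store}, add states with some successor in Z. Z1 = {Reset, Err, Halt, Req, Recv, Init, Store}; fixed.
Sat(EF (AF (error ∨ crit))) = {Reset, Err, Halt, Req, Recv, Init, Store}
Load ∉ Sat(EF (AF (error ∨ crit))) = {Reset, Err, Halt, Req, Recv, Init, Store}, so the formula does not hold at Load.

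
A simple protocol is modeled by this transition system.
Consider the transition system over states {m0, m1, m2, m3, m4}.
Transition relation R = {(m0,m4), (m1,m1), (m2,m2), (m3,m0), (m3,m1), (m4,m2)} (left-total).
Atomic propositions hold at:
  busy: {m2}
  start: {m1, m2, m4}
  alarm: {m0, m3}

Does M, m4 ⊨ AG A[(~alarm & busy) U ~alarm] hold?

Sat(~alarm) = {m1, m2, m4}
Sat(~alarm & busy) = {m2}
A[(~alarm & busy) U ~alarm]: least fixpoint, start Z0 = Sat(~alarm) = {m1, m2, m4}, add states in Sat(~alarm & busy) with every successor in Z. Already a fixed point.
Sat(A[(~alarm & busy) U ~alarm]) = {m1, m2, m4}
AG A[(~alarm & busy) U ~alarm]: greatest fixpoint, start Z0 = {m1, m2, m4}, keep only states in Sat with every successor in Z. Already a fixed point.
Sat(AG A[(~alarm & busy) U ~alarm]) = {m1, m2, m4}
m4 ∈ Sat(AG A[(~alarm & busy) U ~alarm]) = {m1, m2, m4}, so the formula holds at m4.

Yes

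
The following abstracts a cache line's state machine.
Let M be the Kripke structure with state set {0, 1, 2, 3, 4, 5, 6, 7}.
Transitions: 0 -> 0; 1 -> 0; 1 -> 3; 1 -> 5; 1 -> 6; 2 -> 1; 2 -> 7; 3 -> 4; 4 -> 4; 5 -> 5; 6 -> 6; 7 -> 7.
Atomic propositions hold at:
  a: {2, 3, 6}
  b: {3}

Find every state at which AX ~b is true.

{0, 2, 3, 4, 5, 6, 7}

Sat(~b) = {0, 1, 2, 4, 5, 6, 7}
Sat(AX ~b) = {s : every successor in {0, 1, 2, 4, 5, 6, 7}} = {0, 2, 3, 4, 5, 6, 7}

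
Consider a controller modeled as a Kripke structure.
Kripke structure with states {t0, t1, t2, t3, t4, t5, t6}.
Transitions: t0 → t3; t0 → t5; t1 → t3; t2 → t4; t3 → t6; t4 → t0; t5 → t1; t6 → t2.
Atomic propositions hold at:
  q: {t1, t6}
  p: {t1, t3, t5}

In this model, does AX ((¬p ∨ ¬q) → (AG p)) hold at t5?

Yes

Sat(¬p) = {t0, t2, t4, t6}
Sat(¬q) = {t0, t2, t3, t4, t5}
Sat(¬p ∨ ¬q) = {t0, t2, t3, t4, t5, t6}
AG p: greatest fixpoint, start Z0 = {t1, t3, t5}, keep only states in Sat with every successor in Z. Z1 = {t1, t5}; Z2 = {t5}; Z3 = ∅; fixed.
Sat(AG p) = ∅
Sat((¬p ∨ ¬q) → (AG p)) = {t1}
Sat(AX ((¬p ∨ ¬q) → (AG p))) = {s : every successor in {t1}} = {t5}
t5 ∈ Sat(AX ((¬p ∨ ¬q) → (AG p))) = {t5}, so the formula holds at t5.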